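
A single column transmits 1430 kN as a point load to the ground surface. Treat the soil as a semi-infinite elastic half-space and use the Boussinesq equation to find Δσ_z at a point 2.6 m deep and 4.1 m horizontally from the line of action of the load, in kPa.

Δσ_z ≈ 4.45 kPa

Boussinesq vertical stress below a point load on an elastic half-space:
Δσ_z = 3P/(2πz²) · [1 + (r/z)²]^(−5/2)
r/z = 4.1/2.6 = 1.5769; [1+(r/z)²]^(−5/2) = 0.044052.
Δσ_z = 3×1430/(2π×2.6²) × 0.044052 = 101 × 0.044052 = 4.449 kPa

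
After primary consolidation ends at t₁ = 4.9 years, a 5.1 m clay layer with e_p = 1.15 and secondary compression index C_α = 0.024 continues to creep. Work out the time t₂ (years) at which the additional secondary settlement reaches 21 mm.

S_s = C_α·H/(1+e_p)·log₁₀(t₂/t₁) ⇒ log₁₀(t₂/t₁) = S_s·(1+e_p)/(C_α·H).
log₁₀(t₂/t₁) = 0.021 × (1+1.15) / (0.024×5.1) = 0.3689
t₂ = t₁ × 10^0.3689 = 4.9 × 2.338 = 11.46 years

t₂ ≈ 11.5 years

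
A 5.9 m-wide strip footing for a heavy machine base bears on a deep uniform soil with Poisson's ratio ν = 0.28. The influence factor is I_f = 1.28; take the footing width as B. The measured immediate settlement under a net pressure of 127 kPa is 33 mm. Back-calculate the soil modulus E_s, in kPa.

S_e = q·B·(1−ν²)/E_s · I_f  ⇒  E_s = q·B·(1−ν²)·I_f / S_e.
E_s = 127 × 5.9 × 0.9216 × 1.28 / 0.033 = 26790 kPa

E_s ≈ 26800 kPa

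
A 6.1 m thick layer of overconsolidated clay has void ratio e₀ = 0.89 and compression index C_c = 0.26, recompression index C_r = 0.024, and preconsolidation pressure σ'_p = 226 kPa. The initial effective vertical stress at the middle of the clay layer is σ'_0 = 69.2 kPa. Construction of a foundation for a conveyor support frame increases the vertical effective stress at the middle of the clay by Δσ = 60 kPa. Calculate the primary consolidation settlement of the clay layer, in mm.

S_c ≈ 21 mm

Final effective stress: σ'_f = 69.2 + 60 = 129.2 kPa.
σ'_f = 129.2 ≤ σ'_p = 226 kPa, so the clay remains overconsolidated and only the recompression index applies:
S_c = C_r·H/(1+e₀)·log₁₀(σ'_f/σ'_0) = 0.024×6.1/1.89×log₁₀(129.2/69.2)
    = 0.07746 × 0.27116 = 0.021 m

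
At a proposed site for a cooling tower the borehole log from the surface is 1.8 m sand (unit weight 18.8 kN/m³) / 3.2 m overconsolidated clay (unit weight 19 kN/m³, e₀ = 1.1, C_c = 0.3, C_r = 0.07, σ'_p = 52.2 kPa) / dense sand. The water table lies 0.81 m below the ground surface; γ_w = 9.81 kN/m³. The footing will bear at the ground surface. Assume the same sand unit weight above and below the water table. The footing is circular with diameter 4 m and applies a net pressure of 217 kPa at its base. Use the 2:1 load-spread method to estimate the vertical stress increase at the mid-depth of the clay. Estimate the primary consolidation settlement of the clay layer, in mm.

S_c ≈ 147 mm

Mid-depth of clay below the ground surface: z = 1.8 + 3.2/2 = 3.4 m.
Total vertical stress at mid-clay: σ_v = 18.8×1.8 + 19×1.6 = 64.24 kPa.
Pore pressure: u = 9.81×(3.4 − 0.81) = 25.408 kPa.
Initial effective stress: σ'_0 = σ_v − u = 64.24 − 25.408 = 38.832 kPa.
Stress increase at mid-clay by the 2:1 spreading method:
Δσ ≈ qD²/(D+z)² = 217×4²/(4+3.4)² = 63.404 kPa
Final effective stress: σ'_f = 38.832 + 63.404 = 102.24 kPa.
σ'_f = 102.24 > σ'_p = 52.2 kPa, so the stress path crosses the preconsolidation pressure — recompression up to σ'_p, then virgin compression beyond:
S_c = H/(1+e₀)·[C_r·log₁₀(σ'_p/σ'_0) + C_c·log₁₀(σ'_f/σ'_p)]
    = 3.2/2.1 × [0.07×log₁₀(52.2/38.832) + 0.3×log₁₀(102.24/52.2)]
    = 1.5238 × [0.0089937 + 0.087585] = 0.1472 m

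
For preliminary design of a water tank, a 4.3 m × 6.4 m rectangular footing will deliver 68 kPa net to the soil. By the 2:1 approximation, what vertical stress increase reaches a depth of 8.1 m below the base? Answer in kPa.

Δσ_z ≈ 10.4 kPa

By the 2:1 method the load spreads at 1 horizontal : 2 vertical, so at depth z the loaded area has grown by z in each plan dimension:
Δσ = qBL/((B+z)(L+z)) = 68×4.3×6.4/((4.3+8.1)(6.4+8.1)) = 10.408 kPa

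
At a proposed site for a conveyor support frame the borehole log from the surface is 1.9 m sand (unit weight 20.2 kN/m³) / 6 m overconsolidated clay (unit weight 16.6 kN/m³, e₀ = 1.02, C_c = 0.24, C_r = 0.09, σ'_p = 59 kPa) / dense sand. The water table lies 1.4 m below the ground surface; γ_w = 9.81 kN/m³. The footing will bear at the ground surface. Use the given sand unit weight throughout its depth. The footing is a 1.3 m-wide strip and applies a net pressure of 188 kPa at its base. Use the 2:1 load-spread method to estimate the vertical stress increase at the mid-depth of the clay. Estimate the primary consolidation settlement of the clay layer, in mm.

S_c ≈ 152 mm

Mid-depth of clay below the ground surface: z = 1.9 + 6/2 = 4.9 m.
Total vertical stress at mid-clay: σ_v = 20.2×1.9 + 16.6×3 = 88.18 kPa.
Pore pressure: u = 9.81×(4.9 − 1.4) = 34.335 kPa.
Initial effective stress: σ'_0 = σ_v − u = 88.18 − 34.335 = 53.845 kPa.
Stress increase at mid-clay by the 2:1 spreading method:
Δσ = qB/(B+z) = 188×1.3/(1.3+4.9) = 39.419 kPa
Final effective stress: σ'_f = 53.845 + 39.419 = 93.264 kPa.
σ'_f = 93.264 > σ'_p = 59 kPa, so the stress path crosses the preconsolidation pressure — recompression up to σ'_p, then virgin compression beyond:
S_c = H/(1+e₀)·[C_r·log₁₀(σ'_p/σ'_0) + C_c·log₁₀(σ'_f/σ'_p)]
    = 6/2.02 × [0.09×log₁₀(59/53.845) + 0.24×log₁₀(93.264/59)]
    = 2.9703 × [0.0035736 + 0.047727] = 0.1524 m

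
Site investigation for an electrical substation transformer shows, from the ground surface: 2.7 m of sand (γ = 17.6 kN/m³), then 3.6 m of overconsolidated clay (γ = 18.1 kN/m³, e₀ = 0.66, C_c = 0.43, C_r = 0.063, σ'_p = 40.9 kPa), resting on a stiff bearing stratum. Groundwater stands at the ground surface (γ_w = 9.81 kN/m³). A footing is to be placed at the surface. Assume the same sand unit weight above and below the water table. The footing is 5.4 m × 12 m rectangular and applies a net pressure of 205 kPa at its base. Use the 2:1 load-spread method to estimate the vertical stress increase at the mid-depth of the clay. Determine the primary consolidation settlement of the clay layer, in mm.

Mid-depth of clay below the ground surface: z = 2.7 + 3.6/2 = 4.5 m.
Total vertical stress at mid-clay: σ_v = 17.6×2.7 + 18.1×1.8 = 80.1 kPa.
Pore pressure: u = 9.81×(4.5 − 0) = 44.145 kPa.
Initial effective stress: σ'_0 = σ_v − u = 80.1 − 44.145 = 35.955 kPa.
Stress increase at mid-clay by the 2:1 spreading method:
Δσ = qBL/((B+z)(L+z)) = 205×5.4×12/((5.4+4.5)(12+4.5)) = 81.322 kPa
Final effective stress: σ'_f = 35.955 + 81.322 = 117.28 kPa.
σ'_f = 117.28 > σ'_p = 40.9 kPa, so the stress path crosses the preconsolidation pressure — recompression up to σ'_p, then virgin compression beyond:
S_c = H/(1+e₀)·[C_r·log₁₀(σ'_p/σ'_0) + C_c·log₁₀(σ'_f/σ'_p)]
    = 3.6/1.66 × [0.063×log₁₀(40.9/35.955) + 0.43×log₁₀(117.28/40.9)]
    = 2.1687 × [0.0035257 + 0.19673] = 0.4343 m

S_c ≈ 434 mm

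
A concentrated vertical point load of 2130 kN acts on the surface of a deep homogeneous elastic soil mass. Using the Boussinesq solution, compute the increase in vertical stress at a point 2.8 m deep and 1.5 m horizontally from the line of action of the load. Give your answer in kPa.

Δσ_z ≈ 69 kPa

Boussinesq vertical stress below a point load on an elastic half-space:
Δσ_z = 3P/(2πz²) · [1 + (r/z)²]^(−5/2)
r/z = 1.5/2.8 = 0.53571; [1+(r/z)²]^(−5/2) = 0.53218.
Δσ_z = 3×2130/(2π×2.8²) × 0.53218 = 129.72 × 0.53218 = 69.03 kPa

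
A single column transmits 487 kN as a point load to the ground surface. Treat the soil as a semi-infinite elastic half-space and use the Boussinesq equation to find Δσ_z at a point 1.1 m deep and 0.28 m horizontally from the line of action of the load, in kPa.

Δσ_z ≈ 164 kPa

Boussinesq vertical stress below a point load on an elastic half-space:
Δσ_z = 3P/(2πz²) · [1 + (r/z)²]^(−5/2)
r/z = 0.28/1.1 = 0.25455; [1+(r/z)²]^(−5/2) = 0.85475.
Δσ_z = 3×487/(2π×1.1²) × 0.85475 = 192.17 × 0.85475 = 164.3 kPa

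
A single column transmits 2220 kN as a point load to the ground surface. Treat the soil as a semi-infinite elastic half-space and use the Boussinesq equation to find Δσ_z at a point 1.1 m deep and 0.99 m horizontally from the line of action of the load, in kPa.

Boussinesq vertical stress below a point load on an elastic half-space:
Δσ_z = 3P/(2πz²) · [1 + (r/z)²]^(−5/2)
r/z = 0.99/1.1 = 0.9; [1+(r/z)²]^(−5/2) = 0.22688.
Δσ_z = 3×2220/(2π×1.1²) × 0.22688 = 876.01 × 0.22688 = 198.7 kPa

Δσ_z ≈ 199 kPa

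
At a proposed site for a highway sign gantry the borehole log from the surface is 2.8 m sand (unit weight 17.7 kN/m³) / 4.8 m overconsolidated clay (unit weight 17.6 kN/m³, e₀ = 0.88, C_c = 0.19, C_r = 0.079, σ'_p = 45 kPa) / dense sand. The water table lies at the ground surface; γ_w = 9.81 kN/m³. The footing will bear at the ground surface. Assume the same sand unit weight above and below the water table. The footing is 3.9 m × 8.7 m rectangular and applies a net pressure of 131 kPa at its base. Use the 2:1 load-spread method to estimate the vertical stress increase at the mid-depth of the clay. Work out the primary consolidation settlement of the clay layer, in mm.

Mid-depth of clay below the ground surface: z = 2.8 + 4.8/2 = 5.2 m.
Total vertical stress at mid-clay: σ_v = 17.7×2.8 + 17.6×2.4 = 91.8 kPa.
Pore pressure: u = 9.81×(5.2 − 0) = 51.012 kPa.
Initial effective stress: σ'_0 = σ_v − u = 91.8 − 51.012 = 40.788 kPa.
Stress increase at mid-clay by the 2:1 spreading method:
Δσ = qBL/((B+z)(L+z)) = 131×3.9×8.7/((3.9+5.2)(8.7+5.2)) = 35.14 kPa
Final effective stress: σ'_f = 40.788 + 35.14 = 75.928 kPa.
σ'_f = 75.928 > σ'_p = 45 kPa, so the stress path crosses the preconsolidation pressure — recompression up to σ'_p, then virgin compression beyond:
S_c = H/(1+e₀)·[C_r·log₁₀(σ'_p/σ'_0) + C_c·log₁₀(σ'_f/σ'_p)]
    = 4.8/1.88 × [0.079×log₁₀(45/40.788) + 0.19×log₁₀(75.928/45)]
    = 2.5532 × [0.0033717 + 0.043166] = 0.1188 m

S_c ≈ 119 mm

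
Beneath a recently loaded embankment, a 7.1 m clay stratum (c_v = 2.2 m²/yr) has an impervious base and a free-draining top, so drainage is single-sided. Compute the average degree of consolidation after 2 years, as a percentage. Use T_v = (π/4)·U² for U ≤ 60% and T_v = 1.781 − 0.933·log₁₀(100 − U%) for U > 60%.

Drainage path length: H_d = H = 7.1 m (single drainage).
T_v = c_v·t/H_d² = 2.2×2/7.1² = 0.087284.
T_v = 0.087284 corresponds to the U ≤ 60% branch:
U = √(4T_v/π) = 0.3334

U ≈ 33.3 %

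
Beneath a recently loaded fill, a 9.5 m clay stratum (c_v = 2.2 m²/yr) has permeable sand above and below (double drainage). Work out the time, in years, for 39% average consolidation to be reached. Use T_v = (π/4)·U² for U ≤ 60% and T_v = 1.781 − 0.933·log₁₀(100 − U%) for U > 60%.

Drainage path length: H_d = H/2 = 4.75 m (double drainage).
U ≤ 60%: T_v = (π/4)·U² = (π/4)×0.39² = 0.11946.
t = T_v·H_d²/c_v = 0.11946×4.75²/2.2 = 1.225 years.

t ≈ 1.23 years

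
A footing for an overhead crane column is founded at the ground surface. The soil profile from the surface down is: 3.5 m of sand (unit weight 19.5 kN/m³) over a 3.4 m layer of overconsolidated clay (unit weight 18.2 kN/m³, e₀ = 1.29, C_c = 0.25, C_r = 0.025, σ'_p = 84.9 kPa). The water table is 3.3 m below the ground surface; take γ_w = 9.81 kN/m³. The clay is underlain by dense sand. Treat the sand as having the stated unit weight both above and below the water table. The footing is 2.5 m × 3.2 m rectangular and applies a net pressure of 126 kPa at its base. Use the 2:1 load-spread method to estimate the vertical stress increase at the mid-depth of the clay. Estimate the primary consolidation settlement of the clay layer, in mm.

Mid-depth of clay below the ground surface: z = 3.5 + 3.4/2 = 5.2 m.
Total vertical stress at mid-clay: σ_v = 19.5×3.5 + 18.2×1.7 = 99.19 kPa.
Pore pressure: u = 9.81×(5.2 − 3.3) = 18.639 kPa.
Initial effective stress: σ'_0 = σ_v − u = 99.19 − 18.639 = 80.551 kPa.
Stress increase at mid-clay by the 2:1 spreading method:
Δσ = qBL/((B+z)(L+z)) = 126×2.5×3.2/((2.5+5.2)(3.2+5.2)) = 15.584 kPa
Final effective stress: σ'_f = 80.551 + 15.584 = 96.135 kPa.
σ'_f = 96.135 > σ'_p = 84.9 kPa, so the stress path crosses the preconsolidation pressure — recompression up to σ'_p, then virgin compression beyond:
S_c = H/(1+e₀)·[C_r·log₁₀(σ'_p/σ'_0) + C_c·log₁₀(σ'_f/σ'_p)]
    = 3.4/2.29 × [0.025×log₁₀(84.9/80.551) + 0.25×log₁₀(96.135/84.9)]
    = 1.4847 × [0.00057092 + 0.013493] = 0.02088 m

S_c ≈ 20.9 mm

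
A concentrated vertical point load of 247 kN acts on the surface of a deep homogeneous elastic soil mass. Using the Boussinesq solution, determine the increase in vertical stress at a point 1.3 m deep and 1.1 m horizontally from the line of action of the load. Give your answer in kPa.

Boussinesq vertical stress below a point load on an elastic half-space:
Δσ_z = 3P/(2πz²) · [1 + (r/z)²]^(−5/2)
r/z = 1.1/1.3 = 0.84615; [1+(r/z)²]^(−5/2) = 0.25925.
Δσ_z = 3×247/(2π×1.3²) × 0.25925 = 69.783 × 0.25925 = 18.09 kPa

Δσ_z ≈ 18.1 kPa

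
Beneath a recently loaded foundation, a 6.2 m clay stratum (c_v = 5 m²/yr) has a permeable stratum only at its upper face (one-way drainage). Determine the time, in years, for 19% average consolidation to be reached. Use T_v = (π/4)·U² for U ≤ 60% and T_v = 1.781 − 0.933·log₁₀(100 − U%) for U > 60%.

t ≈ 0.218 years

Drainage path length: H_d = H = 6.2 m (single drainage).
U ≤ 60%: T_v = (π/4)·U² = (π/4)×0.19² = 0.028353.
t = T_v·H_d²/c_v = 0.028353×6.2²/5 = 0.218 years.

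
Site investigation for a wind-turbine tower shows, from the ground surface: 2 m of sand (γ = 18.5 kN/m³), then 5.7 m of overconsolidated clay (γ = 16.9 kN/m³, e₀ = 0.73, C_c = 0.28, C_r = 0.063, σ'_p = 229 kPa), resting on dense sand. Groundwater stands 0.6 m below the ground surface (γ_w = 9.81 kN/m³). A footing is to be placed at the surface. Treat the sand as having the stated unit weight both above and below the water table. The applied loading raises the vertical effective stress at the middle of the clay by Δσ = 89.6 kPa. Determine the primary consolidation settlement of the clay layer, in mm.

Mid-depth of clay below the ground surface: z = 2 + 5.7/2 = 4.85 m.
Total vertical stress at mid-clay: σ_v = 18.5×2 + 16.9×2.85 = 85.165 kPa.
Pore pressure: u = 9.81×(4.85 − 0.6) = 41.693 kPa.
Initial effective stress: σ'_0 = σ_v − u = 85.165 − 41.693 = 43.472 kPa.
Final effective stress: σ'_f = 43.472 + 89.6 = 133.07 kPa.
σ'_f = 133.07 ≤ σ'_p = 229 kPa, so the clay remains overconsolidated and only the recompression index applies:
S_c = C_r·H/(1+e₀)·log₁₀(σ'_f/σ'_0) = 0.063×5.7/1.73×log₁₀(133.07/43.472)
    = 0.20757 × 0.48587 = 0.1009 m

S_c ≈ 101 mm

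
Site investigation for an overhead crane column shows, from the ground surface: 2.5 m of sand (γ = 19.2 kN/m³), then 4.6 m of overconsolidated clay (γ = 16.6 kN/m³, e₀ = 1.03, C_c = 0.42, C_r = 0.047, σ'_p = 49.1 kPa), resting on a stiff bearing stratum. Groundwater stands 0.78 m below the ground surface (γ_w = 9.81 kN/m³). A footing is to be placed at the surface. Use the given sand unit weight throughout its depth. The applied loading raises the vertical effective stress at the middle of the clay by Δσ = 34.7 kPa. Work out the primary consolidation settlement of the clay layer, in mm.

Mid-depth of clay below the ground surface: z = 2.5 + 4.6/2 = 4.8 m.
Total vertical stress at mid-clay: σ_v = 19.2×2.5 + 16.6×2.3 = 86.18 kPa.
Pore pressure: u = 9.81×(4.8 − 0.78) = 39.436 kPa.
Initial effective stress: σ'_0 = σ_v − u = 86.18 − 39.436 = 46.744 kPa.
Final effective stress: σ'_f = 46.744 + 34.7 = 81.444 kPa.
σ'_f = 81.444 > σ'_p = 49.1 kPa, so the stress path crosses the preconsolidation pressure — recompression up to σ'_p, then virgin compression beyond:
S_c = H/(1+e₀)·[C_r·log₁₀(σ'_p/σ'_0) + C_c·log₁₀(σ'_f/σ'_p)]
    = 4.6/2.03 × [0.047×log₁₀(49.1/46.744) + 0.42×log₁₀(81.444/49.1)]
    = 2.266 × [0.0010037 + 0.092307] = 0.2114 m

S_c ≈ 211 mm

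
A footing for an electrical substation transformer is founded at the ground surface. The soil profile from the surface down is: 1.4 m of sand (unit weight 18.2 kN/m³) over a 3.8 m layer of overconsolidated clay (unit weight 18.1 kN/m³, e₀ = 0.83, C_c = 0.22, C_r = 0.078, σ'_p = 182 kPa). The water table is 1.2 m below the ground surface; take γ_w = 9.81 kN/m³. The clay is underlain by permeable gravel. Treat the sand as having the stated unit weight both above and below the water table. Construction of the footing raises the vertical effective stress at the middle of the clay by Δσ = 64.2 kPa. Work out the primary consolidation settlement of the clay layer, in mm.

Mid-depth of clay below the ground surface: z = 1.4 + 3.8/2 = 3.3 m.
Total vertical stress at mid-clay: σ_v = 18.2×1.4 + 18.1×1.9 = 59.87 kPa.
Pore pressure: u = 9.81×(3.3 − 1.2) = 20.601 kPa.
Initial effective stress: σ'_0 = σ_v − u = 59.87 − 20.601 = 39.269 kPa.
Final effective stress: σ'_f = 39.269 + 64.2 = 103.47 kPa.
σ'_f = 103.47 ≤ σ'_p = 182 kPa, so the clay remains overconsolidated and only the recompression index applies:
S_c = C_r·H/(1+e₀)·log₁₀(σ'_f/σ'_0) = 0.078×3.8/1.83×log₁₀(103.47/39.269)
    = 0.16197 × 0.42076 = 0.06815 m

S_c ≈ 68.1 mm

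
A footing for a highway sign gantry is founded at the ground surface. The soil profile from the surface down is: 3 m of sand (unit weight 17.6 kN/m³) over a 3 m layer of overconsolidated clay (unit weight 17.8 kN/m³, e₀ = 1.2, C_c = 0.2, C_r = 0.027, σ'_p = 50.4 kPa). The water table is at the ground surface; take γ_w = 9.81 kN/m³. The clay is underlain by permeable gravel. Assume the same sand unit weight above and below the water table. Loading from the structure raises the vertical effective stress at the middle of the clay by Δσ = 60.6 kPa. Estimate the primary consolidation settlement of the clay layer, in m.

Mid-depth of clay below the ground surface: z = 3 + 3/2 = 4.5 m.
Total vertical stress at mid-clay: σ_v = 17.6×3 + 17.8×1.5 = 79.5 kPa.
Pore pressure: u = 9.81×(4.5 − 0) = 44.145 kPa.
Initial effective stress: σ'_0 = σ_v − u = 79.5 − 44.145 = 35.355 kPa.
Final effective stress: σ'_f = 35.355 + 60.6 = 95.955 kPa.
σ'_f = 95.955 > σ'_p = 50.4 kPa, so the stress path crosses the preconsolidation pressure — recompression up to σ'_p, then virgin compression beyond:
S_c = H/(1+e₀)·[C_r·log₁₀(σ'_p/σ'_0) + C_c·log₁₀(σ'_f/σ'_p)]
    = 3/2.2 × [0.027×log₁₀(50.4/35.355) + 0.2×log₁₀(95.955/50.4)]
    = 1.3636 × [0.0041575 + 0.055927] = 0.08193 m

S_c ≈ 0.0819 m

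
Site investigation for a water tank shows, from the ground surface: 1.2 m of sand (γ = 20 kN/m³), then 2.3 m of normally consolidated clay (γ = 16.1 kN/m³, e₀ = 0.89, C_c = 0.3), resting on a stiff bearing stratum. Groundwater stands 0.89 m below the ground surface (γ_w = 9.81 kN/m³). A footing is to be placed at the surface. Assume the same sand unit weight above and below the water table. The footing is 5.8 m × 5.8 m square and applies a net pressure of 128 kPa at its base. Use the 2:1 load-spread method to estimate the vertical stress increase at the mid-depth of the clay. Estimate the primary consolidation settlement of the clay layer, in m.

Mid-depth of clay below the ground surface: z = 1.2 + 2.3/2 = 2.35 m.
Total vertical stress at mid-clay: σ_v = 20×1.2 + 16.1×1.15 = 42.515 kPa.
Pore pressure: u = 9.81×(2.35 − 0.89) = 14.323 kPa.
Initial effective stress: σ'_0 = σ_v − u = 42.515 − 14.323 = 28.192 kPa.
Stress increase at mid-clay by the 2:1 spreading method:
Δσ = qBL/((B+z)(L+z)) = 128×5.8×5.8/((5.8+2.35)(5.8+2.35)) = 64.826 kPa
Final effective stress: σ'_f = σ'_0 + Δσ = 28.192 + 64.826 = 93.018 kPa.
Normally consolidated clay, so the full stress increment lies on the virgin compression line:
S_c = C_c·H/(1+e₀)·log₁₀(σ'_f/σ'_0) = 0.3×2.3/(1+0.89)×log₁₀(93.018/28.192)
    = 0.36508 × 0.51844 = 0.1893 m

S_c ≈ 0.189 m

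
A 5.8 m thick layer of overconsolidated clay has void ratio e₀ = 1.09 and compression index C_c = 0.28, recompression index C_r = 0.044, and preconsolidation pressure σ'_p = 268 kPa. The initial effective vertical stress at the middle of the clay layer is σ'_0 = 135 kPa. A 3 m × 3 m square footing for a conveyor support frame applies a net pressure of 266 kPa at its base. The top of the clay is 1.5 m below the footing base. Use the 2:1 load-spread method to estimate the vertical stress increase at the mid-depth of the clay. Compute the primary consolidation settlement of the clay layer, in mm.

S_c ≈ 14.9 mm

Mid-depth of clay below the footing base: z = 1.5 + 5.8/2 = 4.4 m.
Stress increase at mid-clay by the 2:1 spreading method:
Δσ = qBL/((B+z)(L+z)) = 266×3×3/((3+4.4)(3+4.4)) = 43.718 kPa
Final effective stress: σ'_f = 135 + 43.718 = 178.72 kPa.
σ'_f = 178.72 ≤ σ'_p = 268 kPa, so the clay remains overconsolidated and only the recompression index applies:
S_c = C_r·H/(1+e₀)·log₁₀(σ'_f/σ'_0) = 0.044×5.8/2.09×log₁₀(178.72/135)
    = 0.1221 × 0.12184 = 0.01488 m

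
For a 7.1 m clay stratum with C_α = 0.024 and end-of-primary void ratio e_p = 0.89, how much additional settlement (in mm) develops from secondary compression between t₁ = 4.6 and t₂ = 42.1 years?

Secondary compression: S_s = C_α·H/(1+e_p)·log₁₀(t₂/t₁)
S_s = 0.024×7.1/(1+0.89)×log₁₀(42.1/4.6)
    = 0.09016 × 0.9615 = 0.08669 m

S_s ≈ 86.7 mm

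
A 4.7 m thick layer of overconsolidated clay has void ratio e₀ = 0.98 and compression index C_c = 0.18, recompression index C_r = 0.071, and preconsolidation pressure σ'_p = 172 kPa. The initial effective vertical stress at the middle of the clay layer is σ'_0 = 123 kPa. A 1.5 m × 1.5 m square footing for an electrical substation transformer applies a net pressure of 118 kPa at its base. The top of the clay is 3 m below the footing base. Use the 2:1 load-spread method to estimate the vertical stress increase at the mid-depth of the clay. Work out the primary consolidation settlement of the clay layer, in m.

Mid-depth of clay below the footing base: z = 3 + 4.7/2 = 5.35 m.
Stress increase at mid-clay by the 2:1 spreading method:
Δσ = qBL/((B+z)(L+z)) = 118×1.5×1.5/((1.5+5.35)(1.5+5.35)) = 5.6583 kPa
Final effective stress: σ'_f = 123 + 5.6583 = 128.66 kPa.
σ'_f = 128.66 ≤ σ'_p = 172 kPa, so the clay remains overconsolidated and only the recompression index applies:
S_c = C_r·H/(1+e₀)·log₁₀(σ'_f/σ'_0) = 0.071×4.7/1.98×log₁₀(128.66/123)
    = 0.16853 × 0.019538 = 0.003293 m

S_c ≈ 0.00329 m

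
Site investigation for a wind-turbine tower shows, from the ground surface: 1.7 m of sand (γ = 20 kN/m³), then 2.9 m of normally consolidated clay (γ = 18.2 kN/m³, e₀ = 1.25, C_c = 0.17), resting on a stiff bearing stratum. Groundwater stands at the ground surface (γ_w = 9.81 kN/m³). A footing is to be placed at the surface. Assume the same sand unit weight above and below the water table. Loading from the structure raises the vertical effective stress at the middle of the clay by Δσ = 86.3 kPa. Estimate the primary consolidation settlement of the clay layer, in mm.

S_c ≈ 130 mm

Mid-depth of clay below the ground surface: z = 1.7 + 2.9/2 = 3.15 m.
Total vertical stress at mid-clay: σ_v = 20×1.7 + 18.2×1.45 = 60.39 kPa.
Pore pressure: u = 9.81×(3.15 − 0) = 30.902 kPa.
Initial effective stress: σ'_0 = σ_v − u = 60.39 − 30.902 = 29.488 kPa.
Final effective stress: σ'_f = σ'_0 + Δσ = 29.488 + 86.3 = 115.79 kPa.
Normally consolidated clay, so the full stress increment lies on the virgin compression line:
S_c = C_c·H/(1+e₀)·log₁₀(σ'_f/σ'_0) = 0.17×2.9/(1+1.25)×log₁₀(115.79/29.488)
    = 0.21911 × 0.59403 = 0.1302 m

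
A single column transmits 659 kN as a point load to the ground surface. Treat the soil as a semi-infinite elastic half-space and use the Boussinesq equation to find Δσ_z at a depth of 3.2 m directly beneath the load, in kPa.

Δσ_z ≈ 30.7 kPa

Boussinesq vertical stress below a point load on an elastic half-space:
Δσ_z = 3P/(2πz²) · [1 + (r/z)²]^(−5/2)
r/z = 0/3.2 = 0; [1+(r/z)²]^(−5/2) = 1.
Δσ_z = 3×659/(2π×3.2²) × 1 = 30.727 × 1 = 30.73 kPa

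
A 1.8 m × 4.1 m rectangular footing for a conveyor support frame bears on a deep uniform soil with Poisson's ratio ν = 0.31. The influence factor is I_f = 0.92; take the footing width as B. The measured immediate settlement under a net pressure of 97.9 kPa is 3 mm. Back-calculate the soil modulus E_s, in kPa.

E_s ≈ 48800 kPa

S_e = q·B·(1−ν²)/E_s · I_f  ⇒  E_s = q·B·(1−ν²)·I_f / S_e.
E_s = 97.9 × 1.8 × 0.9039 × 0.92 / 0.003 = 48850 kPa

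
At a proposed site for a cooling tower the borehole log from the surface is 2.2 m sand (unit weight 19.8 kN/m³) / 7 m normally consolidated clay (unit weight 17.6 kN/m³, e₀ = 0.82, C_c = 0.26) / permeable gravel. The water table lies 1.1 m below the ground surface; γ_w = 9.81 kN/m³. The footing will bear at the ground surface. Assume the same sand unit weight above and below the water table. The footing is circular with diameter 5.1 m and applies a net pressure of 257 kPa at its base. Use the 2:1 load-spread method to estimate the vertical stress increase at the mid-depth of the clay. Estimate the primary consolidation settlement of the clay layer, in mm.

S_c ≈ 291 mm

Mid-depth of clay below the ground surface: z = 2.2 + 7/2 = 5.7 m.
Total vertical stress at mid-clay: σ_v = 19.8×2.2 + 17.6×3.5 = 105.16 kPa.
Pore pressure: u = 9.81×(5.7 − 1.1) = 45.126 kPa.
Initial effective stress: σ'_0 = σ_v − u = 105.16 − 45.126 = 60.034 kPa.
Stress increase at mid-clay by the 2:1 spreading method:
Δσ ≈ qD²/(D+z)² = 257×5.1²/(5.1+5.7)² = 57.309 kPa
Final effective stress: σ'_f = σ'_0 + Δσ = 60.034 + 57.309 = 117.34 kPa.
Normally consolidated clay, so the full stress increment lies on the virgin compression line:
S_c = C_c·H/(1+e₀)·log₁₀(σ'_f/σ'_0) = 0.26×7/(1+0.82)×log₁₀(117.34/60.034)
    = 1 × 0.29105 = 0.291 m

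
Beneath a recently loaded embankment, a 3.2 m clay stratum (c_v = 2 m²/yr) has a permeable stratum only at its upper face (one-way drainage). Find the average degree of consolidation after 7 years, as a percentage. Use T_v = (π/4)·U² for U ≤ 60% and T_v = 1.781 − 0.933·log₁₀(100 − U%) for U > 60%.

Drainage path length: H_d = H = 3.2 m (single drainage).
T_v = c_v·t/H_d² = 2×7/3.2² = 1.3672.
T_v = 1.3672 corresponds to the U > 60% branch:
U = 1 − 10^((1.781 − T_v)/0.933)/100 = 0.9722

U ≈ 97.2 %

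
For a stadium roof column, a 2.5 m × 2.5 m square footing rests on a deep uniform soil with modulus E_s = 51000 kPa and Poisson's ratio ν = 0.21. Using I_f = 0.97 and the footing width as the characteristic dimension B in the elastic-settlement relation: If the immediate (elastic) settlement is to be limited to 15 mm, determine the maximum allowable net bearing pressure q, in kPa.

q ≈ 330 kPa

S_e = q·B·(1−ν²)/E_s · I_f  ⇒  q = S_e·E_s / (B·(1−ν²)·I_f).
q = 0.015 × 51000 / (2.5 × 0.9559 × 0.97) = 330 kPa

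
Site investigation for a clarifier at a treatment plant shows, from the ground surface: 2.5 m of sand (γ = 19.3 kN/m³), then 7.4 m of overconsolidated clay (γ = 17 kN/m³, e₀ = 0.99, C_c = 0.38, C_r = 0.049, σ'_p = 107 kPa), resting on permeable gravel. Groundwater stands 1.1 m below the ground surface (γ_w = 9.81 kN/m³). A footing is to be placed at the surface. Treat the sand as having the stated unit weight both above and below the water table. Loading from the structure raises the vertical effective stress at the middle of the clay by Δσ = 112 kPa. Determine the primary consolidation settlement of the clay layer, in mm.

S_c ≈ 340 mm

Mid-depth of clay below the ground surface: z = 2.5 + 7.4/2 = 6.2 m.
Total vertical stress at mid-clay: σ_v = 19.3×2.5 + 17×3.7 = 111.15 kPa.
Pore pressure: u = 9.81×(6.2 − 1.1) = 50.031 kPa.
Initial effective stress: σ'_0 = σ_v − u = 111.15 − 50.031 = 61.119 kPa.
Final effective stress: σ'_f = 61.119 + 112 = 173.12 kPa.
σ'_f = 173.12 > σ'_p = 107 kPa, so the stress path crosses the preconsolidation pressure — recompression up to σ'_p, then virgin compression beyond:
S_c = H/(1+e₀)·[C_r·log₁₀(σ'_p/σ'_0) + C_c·log₁₀(σ'_f/σ'_p)]
    = 7.4/1.99 × [0.049×log₁₀(107/61.119) + 0.38×log₁₀(173.12/107)]
    = 3.7186 × [0.011917 + 0.079406] = 0.3396 m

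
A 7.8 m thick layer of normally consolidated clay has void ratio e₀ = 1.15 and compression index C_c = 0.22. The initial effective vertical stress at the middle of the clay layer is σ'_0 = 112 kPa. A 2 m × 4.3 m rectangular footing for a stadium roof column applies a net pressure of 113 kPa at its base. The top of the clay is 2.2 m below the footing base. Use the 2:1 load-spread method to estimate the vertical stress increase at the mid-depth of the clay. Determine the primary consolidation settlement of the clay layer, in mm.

Mid-depth of clay below the footing base: z = 2.2 + 7.8/2 = 6.1 m.
Stress increase at mid-clay by the 2:1 spreading method:
Δσ = qBL/((B+z)(L+z)) = 113×2×4.3/((2+6.1)(4.3+6.1)) = 11.536 kPa
Final effective stress: σ'_f = σ'_0 + Δσ = 112 + 11.536 = 123.54 kPa.
Normally consolidated clay, so the full stress increment lies on the virgin compression line:
S_c = C_c·H/(1+e₀)·log₁₀(σ'_f/σ'_0) = 0.22×7.8/(1+1.15)×log₁₀(123.54/112)
    = 0.79814 × 0.04259 = 0.03399 m

S_c ≈ 34 mm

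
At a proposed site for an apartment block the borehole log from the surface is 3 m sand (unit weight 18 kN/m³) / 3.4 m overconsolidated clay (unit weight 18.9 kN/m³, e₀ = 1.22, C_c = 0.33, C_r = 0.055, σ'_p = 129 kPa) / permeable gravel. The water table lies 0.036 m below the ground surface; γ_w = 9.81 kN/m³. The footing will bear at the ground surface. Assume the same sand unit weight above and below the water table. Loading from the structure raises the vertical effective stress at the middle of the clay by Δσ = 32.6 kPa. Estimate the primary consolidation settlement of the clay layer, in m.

Mid-depth of clay below the ground surface: z = 3 + 3.4/2 = 4.7 m.
Total vertical stress at mid-clay: σ_v = 18×3 + 18.9×1.7 = 86.13 kPa.
Pore pressure: u = 9.81×(4.7 − 0.036) = 45.754 kPa.
Initial effective stress: σ'_0 = σ_v − u = 86.13 − 45.754 = 40.376 kPa.
Final effective stress: σ'_f = 40.376 + 32.6 = 72.976 kPa.
σ'_f = 72.976 ≤ σ'_p = 129 kPa, so the clay remains overconsolidated and only the recompression index applies:
S_c = C_r·H/(1+e₀)·log₁₀(σ'_f/σ'_0) = 0.055×3.4/2.22×log₁₀(72.976/40.376)
    = 0.084233 × 0.25706 = 0.02165 m

S_c ≈ 0.0217 m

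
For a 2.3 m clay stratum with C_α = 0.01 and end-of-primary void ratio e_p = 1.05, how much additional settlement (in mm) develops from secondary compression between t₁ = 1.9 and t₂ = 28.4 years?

S_s ≈ 13.2 mm

Secondary compression: S_s = C_α·H/(1+e_p)·log₁₀(t₂/t₁)
S_s = 0.01×2.3/(1+1.05)×log₁₀(28.4/1.9)
    = 0.01122 × 1.175 = 0.01318 m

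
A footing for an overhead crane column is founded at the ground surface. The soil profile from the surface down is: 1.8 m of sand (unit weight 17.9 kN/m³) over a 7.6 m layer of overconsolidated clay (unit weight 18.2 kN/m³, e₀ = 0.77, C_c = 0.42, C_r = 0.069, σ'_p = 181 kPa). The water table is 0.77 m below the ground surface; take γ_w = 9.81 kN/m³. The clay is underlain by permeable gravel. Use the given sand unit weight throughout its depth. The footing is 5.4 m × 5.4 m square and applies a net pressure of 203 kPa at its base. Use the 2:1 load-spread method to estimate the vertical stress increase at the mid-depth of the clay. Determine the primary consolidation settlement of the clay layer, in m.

S_c ≈ 0.083 m

Mid-depth of clay below the ground surface: z = 1.8 + 7.6/2 = 5.6 m.
Total vertical stress at mid-clay: σ_v = 17.9×1.8 + 18.2×3.8 = 101.38 kPa.
Pore pressure: u = 9.81×(5.6 − 0.77) = 47.382 kPa.
Initial effective stress: σ'_0 = σ_v − u = 101.38 − 47.382 = 53.998 kPa.
Stress increase at mid-clay by the 2:1 spreading method:
Δσ = qBL/((B+z)(L+z)) = 203×5.4×5.4/((5.4+5.6)(5.4+5.6)) = 48.921 kPa
Final effective stress: σ'_f = 53.998 + 48.921 = 102.92 kPa.
σ'_f = 102.92 ≤ σ'_p = 181 kPa, so the clay remains overconsolidated and only the recompression index applies:
S_c = C_r·H/(1+e₀)·log₁₀(σ'_f/σ'_0) = 0.069×7.6/1.77×log₁₀(102.92/53.998)
    = 0.29627 × 0.28012 = 0.08299 m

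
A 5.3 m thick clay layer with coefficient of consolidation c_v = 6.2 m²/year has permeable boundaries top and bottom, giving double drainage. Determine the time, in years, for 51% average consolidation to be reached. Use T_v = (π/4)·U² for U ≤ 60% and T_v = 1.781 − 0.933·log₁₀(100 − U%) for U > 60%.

Drainage path length: H_d = H/2 = 2.65 m (double drainage).
U ≤ 60%: T_v = (π/4)·U² = (π/4)×0.51² = 0.20428.
t = T_v·H_d²/c_v = 0.20428×2.65²/6.2 = 0.2314 years.

t ≈ 0.231 years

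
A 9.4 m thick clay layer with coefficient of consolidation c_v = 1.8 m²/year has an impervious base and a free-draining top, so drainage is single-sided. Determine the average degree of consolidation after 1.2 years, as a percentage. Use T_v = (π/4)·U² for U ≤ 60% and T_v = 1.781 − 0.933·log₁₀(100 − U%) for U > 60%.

Drainage path length: H_d = H = 9.4 m (single drainage).
T_v = c_v·t/H_d² = 1.8×1.2/9.4² = 0.024445.
T_v = 0.024445 corresponds to the U ≤ 60% branch:
U = √(4T_v/π) = 0.1764

U ≈ 17.6 %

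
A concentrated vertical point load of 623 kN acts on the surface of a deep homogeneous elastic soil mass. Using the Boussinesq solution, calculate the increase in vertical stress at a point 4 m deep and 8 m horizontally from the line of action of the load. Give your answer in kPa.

Δσ_z ≈ 0.333 kPa

Boussinesq vertical stress below a point load on an elastic half-space:
Δσ_z = 3P/(2πz²) · [1 + (r/z)²]^(−5/2)
r/z = 8/4 = 2; [1+(r/z)²]^(−5/2) = 0.017889.
Δσ_z = 3×623/(2π×4²) × 0.017889 = 18.591 × 0.017889 = 0.3326 kPa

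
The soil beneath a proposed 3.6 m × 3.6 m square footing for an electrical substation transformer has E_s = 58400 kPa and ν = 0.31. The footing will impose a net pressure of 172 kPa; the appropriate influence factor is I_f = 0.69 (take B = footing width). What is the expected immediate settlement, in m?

S_e ≈ 0.00661 m

Immediate (elastic) settlement: S_e = q·B·(1−ν²)/E_s · I_f.
S_e = 172 × 3.6 × (1 − 0.31²) / 58400 × 0.69
    = 172 × 3.6 × 0.9039 / 58400 × 0.69
    = 0.006613 m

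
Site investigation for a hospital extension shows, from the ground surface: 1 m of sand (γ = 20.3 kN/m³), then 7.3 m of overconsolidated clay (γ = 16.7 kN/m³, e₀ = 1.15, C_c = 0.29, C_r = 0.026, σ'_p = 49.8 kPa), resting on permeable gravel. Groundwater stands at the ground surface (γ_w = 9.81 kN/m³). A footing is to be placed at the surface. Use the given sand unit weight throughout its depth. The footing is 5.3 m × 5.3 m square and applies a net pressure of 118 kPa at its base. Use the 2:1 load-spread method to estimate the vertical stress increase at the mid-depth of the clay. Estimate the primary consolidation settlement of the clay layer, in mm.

S_c ≈ 153 mm

Mid-depth of clay below the ground surface: z = 1 + 7.3/2 = 4.65 m.
Total vertical stress at mid-clay: σ_v = 20.3×1 + 16.7×3.65 = 81.255 kPa.
Pore pressure: u = 9.81×(4.65 − 0) = 45.617 kPa.
Initial effective stress: σ'_0 = σ_v − u = 81.255 − 45.617 = 35.638 kPa.
Stress increase at mid-clay by the 2:1 spreading method:
Δσ = qBL/((B+z)(L+z)) = 118×5.3×5.3/((5.3+4.65)(5.3+4.65)) = 33.48 kPa
Final effective stress: σ'_f = 35.638 + 33.48 = 69.118 kPa.
σ'_f = 69.118 > σ'_p = 49.8 kPa, so the stress path crosses the preconsolidation pressure — recompression up to σ'_p, then virgin compression beyond:
S_c = H/(1+e₀)·[C_r·log₁₀(σ'_p/σ'_0) + C_c·log₁₀(σ'_f/σ'_p)]
    = 7.3/2.15 × [0.026×log₁₀(49.8/35.638) + 0.29×log₁₀(69.118/49.8)]
    = 3.3953 × [0.0037782 + 0.041285] = 0.153 m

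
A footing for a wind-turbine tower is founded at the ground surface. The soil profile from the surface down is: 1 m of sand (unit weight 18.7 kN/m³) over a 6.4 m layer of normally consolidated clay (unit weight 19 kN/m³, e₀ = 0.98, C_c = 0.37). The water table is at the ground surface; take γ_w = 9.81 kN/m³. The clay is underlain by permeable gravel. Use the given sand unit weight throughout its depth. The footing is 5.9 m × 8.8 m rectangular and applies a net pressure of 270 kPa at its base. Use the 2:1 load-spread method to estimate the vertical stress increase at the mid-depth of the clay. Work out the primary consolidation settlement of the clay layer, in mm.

S_c ≈ 692 mm

Mid-depth of clay below the ground surface: z = 1 + 6.4/2 = 4.2 m.
Total vertical stress at mid-clay: σ_v = 18.7×1 + 19×3.2 = 79.5 kPa.
Pore pressure: u = 9.81×(4.2 − 0) = 41.202 kPa.
Initial effective stress: σ'_0 = σ_v − u = 79.5 − 41.202 = 38.298 kPa.
Stress increase at mid-clay by the 2:1 spreading method:
Δσ = qBL/((B+z)(L+z)) = 270×5.9×8.8/((5.9+4.2)(8.8+4.2)) = 106.77 kPa
Final effective stress: σ'_f = σ'_0 + Δσ = 38.298 + 106.77 = 145.07 kPa.
Normally consolidated clay, so the full stress increment lies on the virgin compression line:
S_c = C_c·H/(1+e₀)·log₁₀(σ'_f/σ'_0) = 0.37×6.4/(1+0.98)×log₁₀(145.07/38.298)
    = 1.196 × 0.5784 = 0.6918 m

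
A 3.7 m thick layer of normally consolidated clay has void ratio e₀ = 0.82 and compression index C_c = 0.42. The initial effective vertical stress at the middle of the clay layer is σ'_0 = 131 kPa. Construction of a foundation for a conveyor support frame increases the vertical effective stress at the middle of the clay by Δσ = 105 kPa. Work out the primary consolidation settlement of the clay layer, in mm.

S_c ≈ 218 mm

Final effective stress: σ'_f = σ'_0 + Δσ = 131 + 105 = 236 kPa.
Normally consolidated clay, so the full stress increment lies on the virgin compression line:
S_c = C_c·H/(1+e₀)·log₁₀(σ'_f/σ'_0) = 0.42×3.7/(1+0.82)×log₁₀(236/131)
    = 0.85385 × 0.25564 = 0.2183 m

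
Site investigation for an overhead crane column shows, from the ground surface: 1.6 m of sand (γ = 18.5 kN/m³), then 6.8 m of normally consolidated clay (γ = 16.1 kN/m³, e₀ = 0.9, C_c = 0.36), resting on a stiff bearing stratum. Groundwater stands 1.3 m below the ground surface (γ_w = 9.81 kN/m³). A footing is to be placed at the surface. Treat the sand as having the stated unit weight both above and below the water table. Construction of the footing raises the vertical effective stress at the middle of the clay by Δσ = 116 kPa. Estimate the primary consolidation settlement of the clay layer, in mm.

S_c ≈ 687 mm

Mid-depth of clay below the ground surface: z = 1.6 + 6.8/2 = 5 m.
Total vertical stress at mid-clay: σ_v = 18.5×1.6 + 16.1×3.4 = 84.34 kPa.
Pore pressure: u = 9.81×(5 − 1.3) = 36.297 kPa.
Initial effective stress: σ'_0 = σ_v − u = 84.34 − 36.297 = 48.043 kPa.
Final effective stress: σ'_f = σ'_0 + Δσ = 48.043 + 116 = 164.04 kPa.
Normally consolidated clay, so the full stress increment lies on the virgin compression line:
S_c = C_c·H/(1+e₀)·log₁₀(σ'_f/σ'_0) = 0.36×6.8/(1+0.9)×log₁₀(164.04/48.043)
    = 1.2884 × 0.53332 = 0.6871 m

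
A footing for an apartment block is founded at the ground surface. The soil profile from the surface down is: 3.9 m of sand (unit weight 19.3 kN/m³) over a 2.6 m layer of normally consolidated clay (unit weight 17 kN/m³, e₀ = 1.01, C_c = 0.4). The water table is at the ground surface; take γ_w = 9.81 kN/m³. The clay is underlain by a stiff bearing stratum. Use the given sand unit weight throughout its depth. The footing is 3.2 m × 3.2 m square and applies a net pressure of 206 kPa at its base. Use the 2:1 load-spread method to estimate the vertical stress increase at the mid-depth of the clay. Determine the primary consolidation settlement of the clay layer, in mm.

S_c ≈ 112 mm

Mid-depth of clay below the ground surface: z = 3.9 + 2.6/2 = 5.2 m.
Total vertical stress at mid-clay: σ_v = 19.3×3.9 + 17×1.3 = 97.37 kPa.
Pore pressure: u = 9.81×(5.2 − 0) = 51.012 kPa.
Initial effective stress: σ'_0 = σ_v − u = 97.37 − 51.012 = 46.358 kPa.
Stress increase at mid-clay by the 2:1 spreading method:
Δσ = qBL/((B+z)(L+z)) = 206×3.2×3.2/((3.2+5.2)(3.2+5.2)) = 29.896 kPa
Final effective stress: σ'_f = σ'_0 + Δσ = 46.358 + 29.896 = 76.254 kPa.
Normally consolidated clay, so the full stress increment lies on the virgin compression line:
S_c = C_c·H/(1+e₀)·log₁₀(σ'_f/σ'_0) = 0.4×2.6/(1+1.01)×log₁₀(76.254/46.358)
    = 0.51741 × 0.21614 = 0.1118 m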